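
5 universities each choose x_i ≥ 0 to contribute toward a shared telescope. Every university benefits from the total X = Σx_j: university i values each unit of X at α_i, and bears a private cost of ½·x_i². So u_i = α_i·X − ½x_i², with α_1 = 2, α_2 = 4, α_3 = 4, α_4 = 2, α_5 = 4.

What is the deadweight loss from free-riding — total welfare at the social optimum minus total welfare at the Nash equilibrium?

412

University i's FOC: ∂u_i/∂x_i = α_i − x_i = 0, so x_i* = α_i.
NE contributions = (2, 4, 4, 2, 4); X = 16.
W^NE = (Σα)·X − ½Σα_i² = 16² − ½·56 = 228.
Planner sets x_i = Σα_j = 16 for every i, so X^SO = 5·16 = 80.
W^SO = (Σα)·X^SO − ½·5·(Σα)² = (5/2)·16² = 640.
Deadweight loss = W^SO − W^NE = 412.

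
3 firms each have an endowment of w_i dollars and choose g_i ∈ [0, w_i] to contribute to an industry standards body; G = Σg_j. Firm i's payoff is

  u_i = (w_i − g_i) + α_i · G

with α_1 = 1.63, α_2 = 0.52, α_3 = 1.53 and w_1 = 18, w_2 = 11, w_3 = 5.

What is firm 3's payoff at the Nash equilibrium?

∂u_i/∂g_i = α_i − 1, so firm i contributes w_i if α_i > 1, else 0.
α_i > 1 for i ∈ {1, 3}; NE contributions (18, 0, 5), G = 23.
u_3 = (5 − 5) + 1.53·23 = 35.19.

35.19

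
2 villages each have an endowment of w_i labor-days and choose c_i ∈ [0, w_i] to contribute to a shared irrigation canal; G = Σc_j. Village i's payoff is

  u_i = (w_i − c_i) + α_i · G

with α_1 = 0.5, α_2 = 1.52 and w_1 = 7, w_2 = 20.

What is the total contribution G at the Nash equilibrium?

∂u_i/∂c_i = α_i − 1, so village i contributes w_i if α_i > 1, else 0.
α_i > 1 for i ∈ {2}; NE contributions (0, 20), G = 20.

20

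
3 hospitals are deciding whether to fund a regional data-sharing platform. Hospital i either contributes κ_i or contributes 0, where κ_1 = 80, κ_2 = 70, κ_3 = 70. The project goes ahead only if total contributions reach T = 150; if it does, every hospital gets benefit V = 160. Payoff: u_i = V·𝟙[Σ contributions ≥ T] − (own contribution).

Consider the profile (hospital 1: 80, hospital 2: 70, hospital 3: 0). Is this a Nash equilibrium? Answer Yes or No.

Total = 150 ≥ 150: provided.
Hospital 1 (pledges 80, payoff 80): dropping to 0 → total 70, payoff 0. No gain.
Hospital 2 (pledges 70, payoff 90): dropping to 0 → total 80, payoff 0. No gain.
Hospital 3 (pledges 0, payoff 160): pledging 70 → total 220, payoff 90. No gain.

Yes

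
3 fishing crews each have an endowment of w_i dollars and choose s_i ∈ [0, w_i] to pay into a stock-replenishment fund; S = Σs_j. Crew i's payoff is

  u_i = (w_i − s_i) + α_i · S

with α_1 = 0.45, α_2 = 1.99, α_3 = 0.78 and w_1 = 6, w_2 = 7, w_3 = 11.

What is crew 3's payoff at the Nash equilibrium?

∂u_i/∂s_i = α_i − 1, so crew i contributes w_i if α_i > 1, else 0.
α_i > 1 for i ∈ {2}; NE contributions (0, 7, 0), S = 7.
u_3 = (11 − 0) + 0.78·7 = 16.46.

16.46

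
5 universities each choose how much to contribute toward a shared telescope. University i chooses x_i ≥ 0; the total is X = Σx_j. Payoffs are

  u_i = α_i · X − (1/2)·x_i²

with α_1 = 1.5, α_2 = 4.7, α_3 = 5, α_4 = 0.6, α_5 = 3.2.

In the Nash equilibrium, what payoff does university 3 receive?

University i's FOC: ∂u_i/∂x_i = α_i − x_i = 0, so x_i* = α_i.
NE contributions = (1.5, 4.7, 5, 0.6, 3.2); X = 15.
u_3 = α_3·X − ½·(x_3)² = 5·15 − ½·5² = 62.5.

62.5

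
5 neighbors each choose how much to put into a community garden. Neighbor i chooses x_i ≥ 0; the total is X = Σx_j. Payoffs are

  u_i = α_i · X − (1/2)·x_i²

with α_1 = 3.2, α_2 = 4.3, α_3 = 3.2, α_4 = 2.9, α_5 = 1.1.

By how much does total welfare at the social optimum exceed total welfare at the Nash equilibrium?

348.43

Neighbor i's FOC: ∂u_i/∂x_i = α_i − x_i = 0, so x_i* = α_i.
NE contributions = (3.2, 4.3, 3.2, 2.9, 1.1); X = 14.7.
W^NE = (Σα)·X − ½Σα_i² = 14.7² − ½·48.59 = 191.795.
Planner sets x_i = Σα_j = 14.7 for every i, so X^SO = 5·14.7 = 73.5.
W^SO = (Σα)·X^SO − ½·5·(Σα)² = (5/2)·14.7² = 540.225.
Deadweight loss = W^SO − W^NE = 348.43.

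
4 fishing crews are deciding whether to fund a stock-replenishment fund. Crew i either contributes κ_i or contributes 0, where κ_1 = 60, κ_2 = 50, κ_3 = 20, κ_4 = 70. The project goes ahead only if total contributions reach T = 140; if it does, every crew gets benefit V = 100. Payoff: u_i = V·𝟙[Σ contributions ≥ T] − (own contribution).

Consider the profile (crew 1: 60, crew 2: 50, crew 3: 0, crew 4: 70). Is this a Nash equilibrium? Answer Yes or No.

Yes

Total = 180 ≥ 140: provided.
Crew 1 (pledges 60, payoff 40): dropping to 0 → total 120, payoff 0. No gain.
Crew 2 (pledges 50, payoff 50): dropping to 0 → total 130, payoff 0. No gain.
Crew 3 (pledges 0, payoff 100): pledging 20 → total 200, payoff 80. No gain.
Crew 4 (pledges 70, payoff 30): dropping to 0 → total 110, payoff 0. No gain.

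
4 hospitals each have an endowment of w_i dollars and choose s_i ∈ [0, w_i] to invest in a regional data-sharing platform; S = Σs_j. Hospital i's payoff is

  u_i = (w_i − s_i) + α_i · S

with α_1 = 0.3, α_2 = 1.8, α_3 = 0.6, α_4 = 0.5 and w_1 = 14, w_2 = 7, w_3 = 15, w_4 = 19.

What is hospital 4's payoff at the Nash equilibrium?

22.5

∂u_i/∂s_i = α_i − 1, so hospital i contributes w_i if α_i > 1, else 0.
α_i > 1 for i ∈ {2}; NE contributions (0, 7, 0, 0), S = 7.
u_4 = (19 − 0) + 0.5·7 = 22.5.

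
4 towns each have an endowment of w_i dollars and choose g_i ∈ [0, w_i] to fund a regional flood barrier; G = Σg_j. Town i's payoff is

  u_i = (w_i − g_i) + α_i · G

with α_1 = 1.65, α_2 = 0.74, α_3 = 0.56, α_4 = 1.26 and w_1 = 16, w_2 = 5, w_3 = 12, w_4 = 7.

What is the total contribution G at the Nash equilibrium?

23

∂u_i/∂g_i = α_i − 1, so town i contributes w_i if α_i > 1, else 0.
α_i > 1 for i ∈ {1, 4}; NE contributions (16, 0, 0, 7), G = 23.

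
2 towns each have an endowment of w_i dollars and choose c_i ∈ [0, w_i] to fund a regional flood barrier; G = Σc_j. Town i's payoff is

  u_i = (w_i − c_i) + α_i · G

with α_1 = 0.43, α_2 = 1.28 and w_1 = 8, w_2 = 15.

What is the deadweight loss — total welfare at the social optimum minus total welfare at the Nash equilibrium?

∂u_i/∂c_i = α_i − 1, so town i contributes w_i if α_i > 1, else 0.
α_i > 1 for i ∈ {2}; NE contributions (0, 15), G = 15.
W^NE = Σw_i − G^NE + (Σα_i)·G^NE = 23 + 0.71·15 = 33.65.
Planner: ∂(Σu_j)/∂c_i = Σα_j − 1 = 0.71 > 0, so everyone contributes w_i; G^SO = 23, W^SO = 23 + 0.71·23 = 39.33.
Deadweight loss = 5.68.

5.68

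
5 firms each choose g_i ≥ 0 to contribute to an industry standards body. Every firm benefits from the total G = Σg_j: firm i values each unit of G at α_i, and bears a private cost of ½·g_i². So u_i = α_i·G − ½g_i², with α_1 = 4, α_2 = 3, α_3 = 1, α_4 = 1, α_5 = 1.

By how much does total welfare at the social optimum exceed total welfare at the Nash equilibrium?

164

Firm i's FOC: ∂u_i/∂g_i = α_i − g_i = 0, so g_i* = α_i.
NE contributions = (4, 3, 1, 1, 1); G = 10.
W^NE = (Σα)·G − ½Σα_i² = 10² − ½·28 = 86.
Planner sets g_i = Σα_j = 10 for every i, so G^SO = 5·10 = 50.
W^SO = (Σα)·G^SO − ½·5·(Σα)² = (5/2)·10² = 250.
Deadweight loss = W^SO − W^NE = 164.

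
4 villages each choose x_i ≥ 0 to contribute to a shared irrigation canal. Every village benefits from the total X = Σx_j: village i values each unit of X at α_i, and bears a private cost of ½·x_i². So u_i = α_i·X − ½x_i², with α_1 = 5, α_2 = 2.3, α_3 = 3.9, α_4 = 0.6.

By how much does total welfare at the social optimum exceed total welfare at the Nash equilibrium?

Village i's FOC: ∂u_i/∂x_i = α_i − x_i = 0, so x_i* = α_i.
NE contributions = (5, 2.3, 3.9, 0.6); X = 11.8.
W^NE = (Σα)·X − ½Σα_i² = 11.8² − ½·45.86 = 116.31.
Planner sets x_i = Σα_j = 11.8 for every i, so X^SO = 4·11.8 = 47.2.
W^SO = (Σα)·X^SO − ½·4·(Σα)² = (4/2)·11.8² = 278.48.
Deadweight loss = W^SO − W^NE = 162.17.

162.17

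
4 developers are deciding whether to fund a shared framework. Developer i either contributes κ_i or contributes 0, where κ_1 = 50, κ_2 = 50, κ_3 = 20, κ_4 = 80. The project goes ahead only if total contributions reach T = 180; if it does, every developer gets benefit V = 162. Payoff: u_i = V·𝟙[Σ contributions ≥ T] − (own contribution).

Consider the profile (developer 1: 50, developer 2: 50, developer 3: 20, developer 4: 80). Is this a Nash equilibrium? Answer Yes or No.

No

Total = 200 ≥ 180: provided.
Developer 1 (pledges 50, payoff 112): dropping to 0 → total 150, payoff 0. No gain.
Developer 2 (pledges 50, payoff 112): dropping to 0 → total 150, payoff 0. No gain.
Developer 3 (pledges 20, payoff 142): dropping to 0 → total 180, payoff 162. Profitable deviation.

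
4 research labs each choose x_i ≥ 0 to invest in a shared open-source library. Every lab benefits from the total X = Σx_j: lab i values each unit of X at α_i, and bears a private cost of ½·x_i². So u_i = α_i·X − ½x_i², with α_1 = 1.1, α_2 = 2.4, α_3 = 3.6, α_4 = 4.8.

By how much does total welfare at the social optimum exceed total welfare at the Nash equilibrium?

163.095

Lab i's FOC: ∂u_i/∂x_i = α_i − x_i = 0, so x_i* = α_i.
NE contributions = (1.1, 2.4, 3.6, 4.8); X = 11.9.
W^NE = (Σα)·X − ½Σα_i² = 11.9² − ½·42.97 = 120.125.
Planner sets x_i = Σα_j = 11.9 for every i, so X^SO = 4·11.9 = 47.6.
W^SO = (Σα)·X^SO − ½·4·(Σα)² = (4/2)·11.9² = 283.22.
Deadweight loss = W^SO − W^NE = 163.095.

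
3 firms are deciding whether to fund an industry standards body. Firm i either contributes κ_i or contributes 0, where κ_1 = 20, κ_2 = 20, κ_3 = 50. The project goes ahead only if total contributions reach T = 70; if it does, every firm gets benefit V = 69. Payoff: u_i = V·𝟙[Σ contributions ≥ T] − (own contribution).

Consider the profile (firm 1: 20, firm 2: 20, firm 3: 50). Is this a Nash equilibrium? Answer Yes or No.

No

Total = 90 ≥ 70: provided.
Firm 1 (pledges 20, payoff 49): dropping to 0 → total 70, payoff 69. Profitable deviation.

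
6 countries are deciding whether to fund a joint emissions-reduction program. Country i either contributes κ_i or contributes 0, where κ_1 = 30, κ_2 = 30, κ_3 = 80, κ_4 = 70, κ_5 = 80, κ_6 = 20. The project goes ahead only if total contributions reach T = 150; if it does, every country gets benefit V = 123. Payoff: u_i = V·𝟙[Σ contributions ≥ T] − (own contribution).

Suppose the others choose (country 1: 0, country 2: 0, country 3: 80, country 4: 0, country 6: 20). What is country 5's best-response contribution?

80

Others' total = 100. Contributing 80 brings total to 180 ≥ 150: gain V − κ_5 = 43.
Best response: 80.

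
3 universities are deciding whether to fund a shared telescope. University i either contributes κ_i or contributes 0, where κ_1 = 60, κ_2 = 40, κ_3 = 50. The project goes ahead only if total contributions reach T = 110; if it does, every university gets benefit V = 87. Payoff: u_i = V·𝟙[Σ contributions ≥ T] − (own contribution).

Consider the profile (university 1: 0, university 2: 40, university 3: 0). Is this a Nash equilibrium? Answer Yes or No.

Total = 40 < 110: not provided.
University 1 (pledges 0, payoff 0): pledging 60 → total 100, payoff -60. No gain.
University 2 (pledges 40, payoff -40): dropping to 0 → total 0, payoff 0. Profitable deviation.

No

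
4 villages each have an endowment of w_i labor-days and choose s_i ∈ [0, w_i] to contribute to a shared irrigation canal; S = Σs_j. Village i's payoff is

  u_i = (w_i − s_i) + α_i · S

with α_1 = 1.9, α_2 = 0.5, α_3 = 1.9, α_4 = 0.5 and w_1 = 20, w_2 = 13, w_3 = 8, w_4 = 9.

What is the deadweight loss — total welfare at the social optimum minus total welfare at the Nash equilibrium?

83.6

∂u_i/∂s_i = α_i − 1, so village i contributes w_i if α_i > 1, else 0.
α_i > 1 for i ∈ {1, 3}; NE contributions (20, 0, 8, 0), S = 28.
W^NE = Σw_i − S^NE + (Σα_i)·S^NE = 50 + 3.8·28 = 156.4.
Planner: ∂(Σu_j)/∂s_i = Σα_j − 1 = 3.8 > 0, so everyone contributes w_i; S^SO = 50, W^SO = 50 + 3.8·50 = 240.
Deadweight loss = 83.6.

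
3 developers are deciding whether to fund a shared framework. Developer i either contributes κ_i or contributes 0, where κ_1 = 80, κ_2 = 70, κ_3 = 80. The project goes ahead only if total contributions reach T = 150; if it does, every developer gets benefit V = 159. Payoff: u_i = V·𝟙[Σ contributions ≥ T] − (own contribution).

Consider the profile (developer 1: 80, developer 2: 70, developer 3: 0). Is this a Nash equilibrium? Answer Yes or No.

Total = 150 ≥ 150: provided.
Developer 1 (pledges 80, payoff 79): dropping to 0 → total 70, payoff 0. No gain.
Developer 2 (pledges 70, payoff 89): dropping to 0 → total 80, payoff 0. No gain.
Developer 3 (pledges 0, payoff 159): pledging 80 → total 230, payoff 79. No gain.

Yes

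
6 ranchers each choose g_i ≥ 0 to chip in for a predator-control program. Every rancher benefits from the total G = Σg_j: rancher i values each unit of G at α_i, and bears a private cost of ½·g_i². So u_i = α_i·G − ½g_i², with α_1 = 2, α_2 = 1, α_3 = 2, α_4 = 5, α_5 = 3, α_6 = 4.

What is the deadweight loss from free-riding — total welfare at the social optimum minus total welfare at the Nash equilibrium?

607.5

Rancher i's FOC: ∂u_i/∂g_i = α_i − g_i = 0, so g_i* = α_i.
NE contributions = (2, 1, 2, 5, 3, 4); G = 17.
W^NE = (Σα)·G − ½Σα_i² = 17² − ½·59 = 259.5.
Planner sets g_i = Σα_j = 17 for every i, so G^SO = 6·17 = 102.
W^SO = (Σα)·G^SO − ½·6·(Σα)² = (6/2)·17² = 867.
Deadweight loss = W^SO − W^NE = 607.5.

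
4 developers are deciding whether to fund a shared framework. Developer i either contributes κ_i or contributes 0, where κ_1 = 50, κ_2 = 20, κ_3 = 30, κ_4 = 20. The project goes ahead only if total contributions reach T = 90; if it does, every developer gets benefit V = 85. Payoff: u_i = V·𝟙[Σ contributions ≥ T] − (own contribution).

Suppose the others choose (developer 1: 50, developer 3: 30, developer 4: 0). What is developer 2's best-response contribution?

Others' total = 80. Contributing 20 brings total to 100 ≥ 90: gain V − κ_2 = 65.
Best response: 20.

20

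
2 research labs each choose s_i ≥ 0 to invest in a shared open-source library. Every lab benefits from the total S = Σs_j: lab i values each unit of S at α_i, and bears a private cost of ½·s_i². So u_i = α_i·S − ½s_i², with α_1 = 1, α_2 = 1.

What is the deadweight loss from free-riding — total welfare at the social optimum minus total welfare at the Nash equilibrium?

1

Lab i's FOC: ∂u_i/∂s_i = α_i − s_i = 0, so s_i* = α_i.
NE contributions = (1, 1); S = 2.
W^NE = (Σα)·S − ½Σα_i² = 2² − ½·2 = 3.
Planner sets s_i = Σα_j = 2 for every i, so S^SO = 2·2 = 4.
W^SO = (Σα)·S^SO − ½·2·(Σα)² = (2/2)·2² = 4.
Deadweight loss = W^SO − W^NE = 1.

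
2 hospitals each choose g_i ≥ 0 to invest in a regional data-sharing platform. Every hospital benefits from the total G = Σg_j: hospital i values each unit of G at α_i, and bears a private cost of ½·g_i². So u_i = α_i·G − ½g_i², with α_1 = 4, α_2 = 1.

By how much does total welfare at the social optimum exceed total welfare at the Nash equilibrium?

Hospital i's FOC: ∂u_i/∂g_i = α_i − g_i = 0, so g_i* = α_i.
NE contributions = (4, 1); G = 5.
W^NE = (Σα)·G − ½Σα_i² = 5² − ½·17 = 16.5.
Planner sets g_i = Σα_j = 5 for every i, so G^SO = 2·5 = 10.
W^SO = (Σα)·G^SO − ½·2·(Σα)² = (2/2)·5² = 25.
Deadweight loss = W^SO − W^NE = 8.5.

8.5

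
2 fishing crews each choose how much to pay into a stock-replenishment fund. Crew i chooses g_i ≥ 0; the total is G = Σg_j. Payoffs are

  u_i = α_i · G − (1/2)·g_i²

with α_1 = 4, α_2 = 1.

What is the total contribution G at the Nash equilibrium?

5

Crew i's FOC: ∂u_i/∂g_i = α_i − g_i = 0, so g_i* = α_i.
NE contributions = (4, 1); G = 5.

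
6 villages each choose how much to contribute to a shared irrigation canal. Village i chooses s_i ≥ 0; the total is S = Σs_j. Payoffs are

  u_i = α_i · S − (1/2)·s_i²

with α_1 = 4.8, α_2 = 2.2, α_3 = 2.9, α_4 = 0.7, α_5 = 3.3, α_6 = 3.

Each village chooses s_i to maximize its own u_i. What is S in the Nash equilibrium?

Village i's FOC: ∂u_i/∂s_i = α_i − s_i = 0, so s_i* = α_i.
NE contributions = (4.8, 2.2, 2.9, 0.7, 3.3, 3); S = 16.9.

16.9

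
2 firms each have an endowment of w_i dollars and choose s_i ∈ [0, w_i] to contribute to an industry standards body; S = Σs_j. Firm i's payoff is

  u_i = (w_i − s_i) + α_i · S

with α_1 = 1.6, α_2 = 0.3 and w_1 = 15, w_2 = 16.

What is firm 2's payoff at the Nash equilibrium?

∂u_i/∂s_i = α_i − 1, so firm i contributes w_i if α_i > 1, else 0.
α_i > 1 for i ∈ {1}; NE contributions (15, 0), S = 15.
u_2 = (16 − 0) + 0.3·15 = 20.5.

20.5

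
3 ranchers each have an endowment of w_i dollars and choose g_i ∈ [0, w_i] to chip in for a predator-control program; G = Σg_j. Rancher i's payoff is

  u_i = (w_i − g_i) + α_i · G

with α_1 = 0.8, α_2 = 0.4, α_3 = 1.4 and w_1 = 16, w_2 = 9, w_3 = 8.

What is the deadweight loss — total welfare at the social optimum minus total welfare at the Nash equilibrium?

40

∂u_i/∂g_i = α_i − 1, so rancher i contributes w_i if α_i > 1, else 0.
α_i > 1 for i ∈ {3}; NE contributions (0, 0, 8), G = 8.
W^NE = Σw_i − G^NE + (Σα_i)·G^NE = 33 + 1.6·8 = 45.8.
Planner: ∂(Σu_j)/∂g_i = Σα_j − 1 = 1.6 > 0, so everyone contributes w_i; G^SO = 33, W^SO = 33 + 1.6·33 = 85.8.
Deadweight loss = 40.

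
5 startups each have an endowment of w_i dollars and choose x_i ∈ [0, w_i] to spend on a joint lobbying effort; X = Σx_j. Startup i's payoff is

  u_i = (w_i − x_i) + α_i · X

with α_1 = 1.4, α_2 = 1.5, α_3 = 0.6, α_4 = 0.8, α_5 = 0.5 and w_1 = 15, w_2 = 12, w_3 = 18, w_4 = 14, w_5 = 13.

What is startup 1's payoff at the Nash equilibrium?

∂u_i/∂x_i = α_i − 1, so startup i contributes w_i if α_i > 1, else 0.
α_i > 1 for i ∈ {1, 2}; NE contributions (15, 12, 0, 0, 0), X = 27.
u_1 = (15 − 15) + 1.4·27 = 37.8.

37.8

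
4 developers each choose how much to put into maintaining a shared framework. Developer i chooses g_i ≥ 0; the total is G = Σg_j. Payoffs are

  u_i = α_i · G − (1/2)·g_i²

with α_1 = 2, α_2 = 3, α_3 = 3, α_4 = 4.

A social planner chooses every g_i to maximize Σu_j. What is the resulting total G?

Planner FOC: ∂(Σu_j)/∂g_i = (Σα_j) − g_i = 0, so g_i^SO = Σα_j = 12 for every i; G^SO = 48.

48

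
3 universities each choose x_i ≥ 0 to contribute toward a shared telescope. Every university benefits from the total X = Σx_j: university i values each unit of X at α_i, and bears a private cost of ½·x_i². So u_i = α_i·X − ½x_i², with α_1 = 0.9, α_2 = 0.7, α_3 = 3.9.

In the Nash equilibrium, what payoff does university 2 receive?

University i's FOC: ∂u_i/∂x_i = α_i − x_i = 0, so x_i* = α_i.
NE contributions = (0.9, 0.7, 3.9); X = 5.5.
u_2 = α_2·X − ½·(x_2)² = 0.7·5.5 − ½·0.7² = 3.605.

3.605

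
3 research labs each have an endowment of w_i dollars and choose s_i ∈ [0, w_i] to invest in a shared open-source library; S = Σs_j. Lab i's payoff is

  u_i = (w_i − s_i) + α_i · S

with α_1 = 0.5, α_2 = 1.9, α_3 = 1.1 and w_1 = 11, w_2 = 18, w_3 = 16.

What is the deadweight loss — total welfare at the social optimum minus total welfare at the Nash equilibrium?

27.5

∂u_i/∂s_i = α_i − 1, so lab i contributes w_i if α_i > 1, else 0.
α_i > 1 for i ∈ {2, 3}; NE contributions (0, 18, 16), S = 34.
W^NE = Σw_i − S^NE + (Σα_i)·S^NE = 45 + 2.5·34 = 130.
Planner: ∂(Σu_j)/∂s_i = Σα_j − 1 = 2.5 > 0, so everyone contributes w_i; S^SO = 45, W^SO = 45 + 2.5·45 = 157.5.
Deadweight loss = 27.5.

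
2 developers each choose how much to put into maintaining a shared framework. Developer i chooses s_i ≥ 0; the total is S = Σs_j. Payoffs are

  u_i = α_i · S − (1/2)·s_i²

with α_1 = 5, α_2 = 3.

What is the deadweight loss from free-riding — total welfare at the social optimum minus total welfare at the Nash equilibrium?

Developer i's FOC: ∂u_i/∂s_i = α_i − s_i = 0, so s_i* = α_i.
NE contributions = (5, 3); S = 8.
W^NE = (Σα)·S − ½Σα_i² = 8² − ½·34 = 47.
Planner sets s_i = Σα_j = 8 for every i, so S^SO = 2·8 = 16.
W^SO = (Σα)·S^SO − ½·2·(Σα)² = (2/2)·8² = 64.
Deadweight loss = W^SO − W^NE = 17.

17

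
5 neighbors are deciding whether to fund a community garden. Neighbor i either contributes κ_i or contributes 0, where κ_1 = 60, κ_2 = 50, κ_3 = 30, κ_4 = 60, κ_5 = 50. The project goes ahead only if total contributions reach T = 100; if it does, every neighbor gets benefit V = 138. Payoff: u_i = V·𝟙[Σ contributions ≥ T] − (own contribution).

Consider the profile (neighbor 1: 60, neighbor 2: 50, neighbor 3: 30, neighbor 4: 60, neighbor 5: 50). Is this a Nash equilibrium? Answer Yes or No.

Total = 250 ≥ 100: provided.
Neighbor 1 (pledges 60, payoff 78): dropping to 0 → total 190, payoff 138. Profitable deviation.

No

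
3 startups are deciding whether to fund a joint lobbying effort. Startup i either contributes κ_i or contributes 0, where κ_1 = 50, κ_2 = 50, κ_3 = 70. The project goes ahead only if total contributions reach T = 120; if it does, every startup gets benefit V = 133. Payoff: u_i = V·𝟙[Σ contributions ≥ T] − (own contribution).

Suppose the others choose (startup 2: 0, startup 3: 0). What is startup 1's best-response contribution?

0

Others' total = 0. Even contributing 50 gives 50 < 120: no benefit either way.
Best response: 0.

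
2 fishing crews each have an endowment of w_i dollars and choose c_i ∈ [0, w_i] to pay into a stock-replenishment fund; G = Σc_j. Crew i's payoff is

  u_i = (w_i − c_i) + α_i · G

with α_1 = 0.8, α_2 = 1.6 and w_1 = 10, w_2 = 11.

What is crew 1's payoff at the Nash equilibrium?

∂u_i/∂c_i = α_i − 1, so crew i contributes w_i if α_i > 1, else 0.
α_i > 1 for i ∈ {2}; NE contributions (0, 11), G = 11.
u_1 = (10 − 0) + 0.8·11 = 18.8.

18.8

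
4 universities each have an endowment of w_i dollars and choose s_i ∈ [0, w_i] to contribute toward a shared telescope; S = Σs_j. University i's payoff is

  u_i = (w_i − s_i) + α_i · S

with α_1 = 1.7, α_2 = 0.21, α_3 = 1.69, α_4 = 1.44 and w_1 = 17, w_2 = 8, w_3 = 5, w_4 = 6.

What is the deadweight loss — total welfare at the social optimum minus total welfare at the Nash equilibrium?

∂u_i/∂s_i = α_i − 1, so university i contributes w_i if α_i > 1, else 0.
α_i > 1 for i ∈ {1, 3, 4}; NE contributions (17, 0, 5, 6), S = 28.
W^NE = Σw_i − S^NE + (Σα_i)·S^NE = 36 + 4.04·28 = 149.12.
Planner: ∂(Σu_j)/∂s_i = Σα_j − 1 = 4.04 > 0, so everyone contributes w_i; S^SO = 36, W^SO = 36 + 4.04·36 = 181.44.
Deadweight loss = 32.32.

32.32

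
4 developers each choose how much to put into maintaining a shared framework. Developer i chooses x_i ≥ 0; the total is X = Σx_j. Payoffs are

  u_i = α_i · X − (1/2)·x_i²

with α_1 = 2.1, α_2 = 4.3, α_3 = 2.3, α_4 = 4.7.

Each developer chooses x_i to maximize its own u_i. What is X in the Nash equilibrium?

13.4

Developer i's FOC: ∂u_i/∂x_i = α_i − x_i = 0, so x_i* = α_i.
NE contributions = (2.1, 4.3, 2.3, 4.7); X = 13.4.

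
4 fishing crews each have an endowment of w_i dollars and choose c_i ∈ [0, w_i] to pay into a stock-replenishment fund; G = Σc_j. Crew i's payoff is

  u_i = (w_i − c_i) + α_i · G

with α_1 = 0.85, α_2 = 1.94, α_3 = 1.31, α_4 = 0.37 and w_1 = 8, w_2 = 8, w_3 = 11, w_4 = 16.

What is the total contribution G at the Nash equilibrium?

19

∂u_i/∂c_i = α_i − 1, so crew i contributes w_i if α_i > 1, else 0.
α_i > 1 for i ∈ {2, 3}; NE contributions (0, 8, 11, 0), G = 19.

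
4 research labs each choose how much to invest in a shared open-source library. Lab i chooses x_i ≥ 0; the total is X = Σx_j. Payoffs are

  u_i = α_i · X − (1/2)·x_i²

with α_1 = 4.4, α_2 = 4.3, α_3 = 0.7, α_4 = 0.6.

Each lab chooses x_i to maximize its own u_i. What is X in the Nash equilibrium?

10

Lab i's FOC: ∂u_i/∂x_i = α_i − x_i = 0, so x_i* = α_i.
NE contributions = (4.4, 4.3, 0.7, 0.6); X = 10.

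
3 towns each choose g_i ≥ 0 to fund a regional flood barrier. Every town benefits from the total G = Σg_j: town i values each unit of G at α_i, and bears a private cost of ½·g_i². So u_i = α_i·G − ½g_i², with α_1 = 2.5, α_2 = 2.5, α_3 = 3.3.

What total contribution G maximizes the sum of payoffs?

24.9

Planner FOC: ∂(Σu_j)/∂g_i = (Σα_j) − g_i = 0, so g_i^SO = Σα_j = 8.3 for every i; G^SO = 24.9.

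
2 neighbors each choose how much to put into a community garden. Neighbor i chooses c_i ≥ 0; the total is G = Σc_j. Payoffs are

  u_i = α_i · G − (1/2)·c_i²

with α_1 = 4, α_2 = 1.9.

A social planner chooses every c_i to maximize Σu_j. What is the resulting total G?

11.8

Planner FOC: ∂(Σu_j)/∂c_i = (Σα_j) − c_i = 0, so c_i^SO = Σα_j = 5.9 for every i; G^SO = 11.8.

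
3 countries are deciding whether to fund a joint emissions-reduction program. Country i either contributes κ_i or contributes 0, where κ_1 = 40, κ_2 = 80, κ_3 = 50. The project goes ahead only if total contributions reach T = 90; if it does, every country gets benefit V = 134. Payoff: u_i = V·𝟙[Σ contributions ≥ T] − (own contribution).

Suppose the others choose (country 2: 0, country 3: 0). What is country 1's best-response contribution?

0

Others' total = 0. Even contributing 40 gives 40 < 90: no benefit either way.
Best response: 0.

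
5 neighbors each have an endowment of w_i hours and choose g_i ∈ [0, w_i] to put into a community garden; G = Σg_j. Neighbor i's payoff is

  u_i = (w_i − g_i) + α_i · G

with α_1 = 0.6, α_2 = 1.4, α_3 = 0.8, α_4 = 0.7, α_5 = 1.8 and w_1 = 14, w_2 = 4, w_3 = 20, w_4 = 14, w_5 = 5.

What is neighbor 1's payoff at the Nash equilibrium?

∂u_i/∂g_i = α_i − 1, so neighbor i contributes w_i if α_i > 1, else 0.
α_i > 1 for i ∈ {2, 5}; NE contributions (0, 4, 0, 0, 5), G = 9.
u_1 = (14 − 0) + 0.6·9 = 19.4.

19.4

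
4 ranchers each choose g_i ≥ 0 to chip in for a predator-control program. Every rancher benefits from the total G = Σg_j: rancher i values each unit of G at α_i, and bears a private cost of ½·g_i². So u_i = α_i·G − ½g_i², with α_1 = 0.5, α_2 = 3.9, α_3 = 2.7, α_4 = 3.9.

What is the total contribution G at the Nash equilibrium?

11

Rancher i's FOC: ∂u_i/∂g_i = α_i − g_i = 0, so g_i* = α_i.
NE contributions = (0.5, 3.9, 2.7, 3.9); G = 11.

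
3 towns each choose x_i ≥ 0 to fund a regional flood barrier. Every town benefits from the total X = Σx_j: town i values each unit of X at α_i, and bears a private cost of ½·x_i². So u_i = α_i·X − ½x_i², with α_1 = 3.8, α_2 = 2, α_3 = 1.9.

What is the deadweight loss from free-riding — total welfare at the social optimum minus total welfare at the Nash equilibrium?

Town i's FOC: ∂u_i/∂x_i = α_i − x_i = 0, so x_i* = α_i.
NE contributions = (3.8, 2, 1.9); X = 7.7.
W^NE = (Σα)·X − ½Σα_i² = 7.7² − ½·22.05 = 48.265.
Planner sets x_i = Σα_j = 7.7 for every i, so X^SO = 3·7.7 = 23.1.
W^SO = (Σα)·X^SO − ½·3·(Σα)² = (3/2)·7.7² = 88.935.
Deadweight loss = W^SO − W^NE = 40.67.

40.67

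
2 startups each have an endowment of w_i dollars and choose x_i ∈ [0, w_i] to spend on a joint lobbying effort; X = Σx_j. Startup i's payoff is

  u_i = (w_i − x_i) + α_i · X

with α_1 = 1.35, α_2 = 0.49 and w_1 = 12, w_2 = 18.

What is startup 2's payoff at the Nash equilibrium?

23.88

∂u_i/∂x_i = α_i − 1, so startup i contributes w_i if α_i > 1, else 0.
α_i > 1 for i ∈ {1}; NE contributions (12, 0), X = 12.
u_2 = (18 − 0) + 0.49·12 = 23.88.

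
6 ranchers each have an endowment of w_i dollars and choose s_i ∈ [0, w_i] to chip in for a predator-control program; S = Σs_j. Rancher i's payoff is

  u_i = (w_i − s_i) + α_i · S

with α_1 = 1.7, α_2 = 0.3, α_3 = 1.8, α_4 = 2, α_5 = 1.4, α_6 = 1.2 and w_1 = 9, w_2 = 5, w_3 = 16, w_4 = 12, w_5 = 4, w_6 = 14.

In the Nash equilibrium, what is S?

∂u_i/∂s_i = α_i − 1, so rancher i contributes w_i if α_i > 1, else 0.
α_i > 1 for i ∈ {1, 3, 4, 5, 6}; NE contributions (9, 0, 16, 12, 4, 14), S = 55.

55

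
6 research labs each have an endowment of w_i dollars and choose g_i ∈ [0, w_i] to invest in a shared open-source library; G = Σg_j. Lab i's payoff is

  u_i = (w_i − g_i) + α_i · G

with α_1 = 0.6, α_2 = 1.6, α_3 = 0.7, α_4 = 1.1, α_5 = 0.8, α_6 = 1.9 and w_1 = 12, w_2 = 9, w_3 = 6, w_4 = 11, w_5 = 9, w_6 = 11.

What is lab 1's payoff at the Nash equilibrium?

30.6

∂u_i/∂g_i = α_i − 1, so lab i contributes w_i if α_i > 1, else 0.
α_i > 1 for i ∈ {2, 4, 6}; NE contributions (0, 9, 0, 11, 0, 11), G = 31.
u_1 = (12 − 0) + 0.6·31 = 30.6.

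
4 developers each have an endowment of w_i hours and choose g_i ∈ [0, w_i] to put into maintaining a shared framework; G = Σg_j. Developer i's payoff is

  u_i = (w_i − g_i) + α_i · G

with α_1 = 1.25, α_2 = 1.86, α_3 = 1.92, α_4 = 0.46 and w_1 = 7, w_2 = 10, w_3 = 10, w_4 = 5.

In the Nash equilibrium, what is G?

∂u_i/∂g_i = α_i − 1, so developer i contributes w_i if α_i > 1, else 0.
α_i > 1 for i ∈ {1, 2, 3}; NE contributions (7, 10, 10, 0), G = 27.

27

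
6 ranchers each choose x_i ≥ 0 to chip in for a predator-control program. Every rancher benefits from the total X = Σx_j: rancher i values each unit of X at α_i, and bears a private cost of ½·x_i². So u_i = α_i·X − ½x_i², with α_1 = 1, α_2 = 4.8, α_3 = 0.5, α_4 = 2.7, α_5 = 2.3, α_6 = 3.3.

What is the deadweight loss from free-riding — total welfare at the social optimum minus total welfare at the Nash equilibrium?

450.2

Rancher i's FOC: ∂u_i/∂x_i = α_i − x_i = 0, so x_i* = α_i.
NE contributions = (1, 4.8, 0.5, 2.7, 2.3, 3.3); X = 14.6.
W^NE = (Σα)·X − ½Σα_i² = 14.6² − ½·47.76 = 189.28.
Planner sets x_i = Σα_j = 14.6 for every i, so X^SO = 6·14.6 = 87.6.
W^SO = (Σα)·X^SO − ½·6·(Σα)² = (6/2)·14.6² = 639.48.
Deadweight loss = W^SO − W^NE = 450.2.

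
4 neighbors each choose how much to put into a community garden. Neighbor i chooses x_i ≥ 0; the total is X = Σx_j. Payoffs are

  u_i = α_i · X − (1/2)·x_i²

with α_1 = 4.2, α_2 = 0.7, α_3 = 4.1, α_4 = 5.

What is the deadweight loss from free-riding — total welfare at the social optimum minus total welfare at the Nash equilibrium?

225.97

Neighbor i's FOC: ∂u_i/∂x_i = α_i − x_i = 0, so x_i* = α_i.
NE contributions = (4.2, 0.7, 4.1, 5); X = 14.
W^NE = (Σα)·X − ½Σα_i² = 14² − ½·59.94 = 166.03.
Planner sets x_i = Σα_j = 14 for every i, so X^SO = 4·14 = 56.
W^SO = (Σα)·X^SO − ½·4·(Σα)² = (4/2)·14² = 392.
Deadweight loss = W^SO − W^NE = 225.97.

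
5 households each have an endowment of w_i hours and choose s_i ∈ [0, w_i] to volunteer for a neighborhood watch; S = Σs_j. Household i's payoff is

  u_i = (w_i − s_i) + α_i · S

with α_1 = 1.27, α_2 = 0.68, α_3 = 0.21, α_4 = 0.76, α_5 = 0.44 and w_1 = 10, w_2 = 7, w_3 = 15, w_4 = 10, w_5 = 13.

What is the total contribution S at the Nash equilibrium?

∂u_i/∂s_i = α_i − 1, so household i contributes w_i if α_i > 1, else 0.
α_i > 1 for i ∈ {1}; NE contributions (10, 0, 0, 0, 0), S = 10.

10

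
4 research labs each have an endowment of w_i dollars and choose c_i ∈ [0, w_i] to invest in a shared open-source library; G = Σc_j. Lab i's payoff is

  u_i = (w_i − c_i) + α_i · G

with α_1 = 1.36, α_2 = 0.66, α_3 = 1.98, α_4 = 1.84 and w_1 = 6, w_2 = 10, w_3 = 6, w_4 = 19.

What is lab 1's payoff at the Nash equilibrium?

42.16

∂u_i/∂c_i = α_i − 1, so lab i contributes w_i if α_i > 1, else 0.
α_i > 1 for i ∈ {1, 3, 4}; NE contributions (6, 0, 6, 19), G = 31.
u_1 = (6 − 6) + 1.36·31 = 42.16.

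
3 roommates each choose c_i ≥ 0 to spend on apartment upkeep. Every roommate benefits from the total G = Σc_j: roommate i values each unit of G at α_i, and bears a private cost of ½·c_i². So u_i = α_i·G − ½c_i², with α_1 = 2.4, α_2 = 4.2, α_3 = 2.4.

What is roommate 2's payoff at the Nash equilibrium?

28.98

Roommate i's FOC: ∂u_i/∂c_i = α_i − c_i = 0, so c_i* = α_i.
NE contributions = (2.4, 4.2, 2.4); G = 9.
u_2 = α_2·G − ½·(c_2)² = 4.2·9 − ½·4.2² = 28.98.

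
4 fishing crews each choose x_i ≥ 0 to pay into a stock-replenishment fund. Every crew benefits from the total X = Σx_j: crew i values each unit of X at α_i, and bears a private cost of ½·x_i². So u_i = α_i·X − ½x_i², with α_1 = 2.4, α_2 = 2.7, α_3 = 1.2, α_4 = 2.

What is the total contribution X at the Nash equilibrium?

Crew i's FOC: ∂u_i/∂x_i = α_i − x_i = 0, so x_i* = α_i.
NE contributions = (2.4, 2.7, 1.2, 2); X = 8.3.

8.3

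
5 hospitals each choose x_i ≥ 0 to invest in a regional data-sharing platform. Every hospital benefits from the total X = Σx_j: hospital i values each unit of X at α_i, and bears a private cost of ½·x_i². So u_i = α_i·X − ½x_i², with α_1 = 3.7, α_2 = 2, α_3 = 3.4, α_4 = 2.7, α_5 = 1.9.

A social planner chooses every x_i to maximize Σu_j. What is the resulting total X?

Planner FOC: ∂(Σu_j)/∂x_i = (Σα_j) − x_i = 0, so x_i^SO = Σα_j = 13.7 for every i; X^SO = 68.5.

68.5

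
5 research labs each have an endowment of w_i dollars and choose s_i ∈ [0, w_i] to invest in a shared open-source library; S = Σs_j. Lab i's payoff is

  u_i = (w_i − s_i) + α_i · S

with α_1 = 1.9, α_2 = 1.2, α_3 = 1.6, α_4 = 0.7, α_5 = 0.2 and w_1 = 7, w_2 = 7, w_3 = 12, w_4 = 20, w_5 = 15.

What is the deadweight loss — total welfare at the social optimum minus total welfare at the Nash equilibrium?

161

∂u_i/∂s_i = α_i − 1, so lab i contributes w_i if α_i > 1, else 0.
α_i > 1 for i ∈ {1, 2, 3}; NE contributions (7, 7, 12, 0, 0), S = 26.
W^NE = Σw_i − S^NE + (Σα_i)·S^NE = 61 + 4.6·26 = 180.6.
Planner: ∂(Σu_j)/∂s_i = Σα_j − 1 = 4.6 > 0, so everyone contributes w_i; S^SO = 61, W^SO = 61 + 4.6·61 = 341.6.
Deadweight loss = 161.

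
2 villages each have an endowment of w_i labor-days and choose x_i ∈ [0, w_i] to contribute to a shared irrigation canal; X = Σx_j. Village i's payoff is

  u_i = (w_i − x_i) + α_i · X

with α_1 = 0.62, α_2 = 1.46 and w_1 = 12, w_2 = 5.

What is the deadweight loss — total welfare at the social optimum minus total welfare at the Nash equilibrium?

∂u_i/∂x_i = α_i − 1, so village i contributes w_i if α_i > 1, else 0.
α_i > 1 for i ∈ {2}; NE contributions (0, 5), X = 5.
W^NE = Σw_i − X^NE + (Σα_i)·X^NE = 17 + 1.08·5 = 22.4.
Planner: ∂(Σu_j)/∂x_i = Σα_j − 1 = 1.08 > 0, so everyone contributes w_i; X^SO = 17, W^SO = 17 + 1.08·17 = 35.36.
Deadweight loss = 12.96.

12.96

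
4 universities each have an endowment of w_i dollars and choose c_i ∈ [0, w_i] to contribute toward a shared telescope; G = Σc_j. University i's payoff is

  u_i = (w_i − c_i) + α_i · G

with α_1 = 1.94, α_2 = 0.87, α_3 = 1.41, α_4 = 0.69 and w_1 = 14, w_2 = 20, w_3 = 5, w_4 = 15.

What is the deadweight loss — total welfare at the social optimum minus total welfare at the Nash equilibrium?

∂u_i/∂c_i = α_i − 1, so university i contributes w_i if α_i > 1, else 0.
α_i > 1 for i ∈ {1, 3}; NE contributions (14, 0, 5, 0), G = 19.
W^NE = Σw_i − G^NE + (Σα_i)·G^NE = 54 + 3.91·19 = 128.29.
Planner: ∂(Σu_j)/∂c_i = Σα_j − 1 = 3.91 > 0, so everyone contributes w_i; G^SO = 54, W^SO = 54 + 3.91·54 = 265.14.
Deadweight loss = 136.85.

136.85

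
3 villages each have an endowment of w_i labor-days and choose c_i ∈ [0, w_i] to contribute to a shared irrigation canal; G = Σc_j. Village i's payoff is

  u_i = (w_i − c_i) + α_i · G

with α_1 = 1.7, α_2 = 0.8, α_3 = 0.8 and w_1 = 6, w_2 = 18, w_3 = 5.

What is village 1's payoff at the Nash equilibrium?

∂u_i/∂c_i = α_i − 1, so village i contributes w_i if α_i > 1, else 0.
α_i > 1 for i ∈ {1}; NE contributions (6, 0, 0), G = 6.
u_1 = (6 − 6) + 1.7·6 = 10.2.

10.2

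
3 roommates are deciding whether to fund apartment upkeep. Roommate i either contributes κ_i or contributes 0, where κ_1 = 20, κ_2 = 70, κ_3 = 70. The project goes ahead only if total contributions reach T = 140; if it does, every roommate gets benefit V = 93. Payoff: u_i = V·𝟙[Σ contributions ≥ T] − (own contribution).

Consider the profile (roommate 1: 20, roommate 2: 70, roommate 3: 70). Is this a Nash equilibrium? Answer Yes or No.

Total = 160 ≥ 140: provided.
Roommate 1 (pledges 20, payoff 73): dropping to 0 → total 140, payoff 93. Profitable deviation.

No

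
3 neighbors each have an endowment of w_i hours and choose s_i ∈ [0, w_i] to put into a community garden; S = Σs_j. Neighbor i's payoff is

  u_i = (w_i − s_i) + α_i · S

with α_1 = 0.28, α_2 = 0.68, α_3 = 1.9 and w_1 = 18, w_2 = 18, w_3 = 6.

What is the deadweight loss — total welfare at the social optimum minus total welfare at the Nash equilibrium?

66.96

∂u_i/∂s_i = α_i − 1, so neighbor i contributes w_i if α_i > 1, else 0.
α_i > 1 for i ∈ {3}; NE contributions (0, 0, 6), S = 6.
W^NE = Σw_i − S^NE + (Σα_i)·S^NE = 42 + 1.86·6 = 53.16.
Planner: ∂(Σu_j)/∂s_i = Σα_j − 1 = 1.86 > 0, so everyone contributes w_i; S^SO = 42, W^SO = 42 + 1.86·42 = 120.12.
Deadweight loss = 66.96.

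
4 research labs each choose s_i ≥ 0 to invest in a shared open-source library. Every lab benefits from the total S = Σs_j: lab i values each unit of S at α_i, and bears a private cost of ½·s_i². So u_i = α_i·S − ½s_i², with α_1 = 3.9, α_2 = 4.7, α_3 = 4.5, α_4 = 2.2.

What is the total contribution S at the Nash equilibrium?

15.3

Lab i's FOC: ∂u_i/∂s_i = α_i − s_i = 0, so s_i* = α_i.
NE contributions = (3.9, 4.7, 4.5, 2.2); S = 15.3.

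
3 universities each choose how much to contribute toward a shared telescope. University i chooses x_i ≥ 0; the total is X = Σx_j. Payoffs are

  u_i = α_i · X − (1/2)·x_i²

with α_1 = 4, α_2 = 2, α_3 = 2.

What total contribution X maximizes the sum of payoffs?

Planner FOC: ∂(Σu_j)/∂x_i = (Σα_j) − x_i = 0, so x_i^SO = Σα_j = 8 for every i; X^SO = 24.

24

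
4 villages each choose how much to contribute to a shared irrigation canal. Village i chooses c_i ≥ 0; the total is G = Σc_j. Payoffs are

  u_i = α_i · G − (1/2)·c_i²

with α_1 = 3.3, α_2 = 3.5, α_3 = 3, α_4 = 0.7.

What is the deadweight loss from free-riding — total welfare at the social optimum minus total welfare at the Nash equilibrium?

Village i's FOC: ∂u_i/∂c_i = α_i − c_i = 0, so c_i* = α_i.
NE contributions = (3.3, 3.5, 3, 0.7); G = 10.5.
W^NE = (Σα)·G − ½Σα_i² = 10.5² − ½·32.63 = 93.935.
Planner sets c_i = Σα_j = 10.5 for every i, so G^SO = 4·10.5 = 42.
W^SO = (Σα)·G^SO − ½·4·(Σα)² = (4/2)·10.5² = 220.5.
Deadweight loss = W^SO − W^NE = 126.565.

126.565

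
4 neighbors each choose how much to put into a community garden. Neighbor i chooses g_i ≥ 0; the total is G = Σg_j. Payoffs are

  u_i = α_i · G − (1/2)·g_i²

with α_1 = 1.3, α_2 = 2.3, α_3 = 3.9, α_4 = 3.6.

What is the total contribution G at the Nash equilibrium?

11.1

Neighbor i's FOC: ∂u_i/∂g_i = α_i − g_i = 0, so g_i* = α_i.
NE contributions = (1.3, 2.3, 3.9, 3.6); G = 11.1.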